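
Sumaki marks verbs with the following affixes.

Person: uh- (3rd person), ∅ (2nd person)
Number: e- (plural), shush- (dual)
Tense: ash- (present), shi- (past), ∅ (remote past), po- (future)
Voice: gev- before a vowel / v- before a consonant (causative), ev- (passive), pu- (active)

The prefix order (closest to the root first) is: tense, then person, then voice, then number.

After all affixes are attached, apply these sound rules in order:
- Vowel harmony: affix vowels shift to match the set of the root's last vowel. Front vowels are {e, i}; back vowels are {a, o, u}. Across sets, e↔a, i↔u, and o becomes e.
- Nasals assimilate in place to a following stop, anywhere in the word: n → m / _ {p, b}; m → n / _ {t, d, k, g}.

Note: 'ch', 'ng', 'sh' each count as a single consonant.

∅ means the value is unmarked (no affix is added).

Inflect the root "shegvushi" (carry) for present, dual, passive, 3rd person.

shisheviheshshegvushi

Attach tense present ash- → ashshegvushi.
Attach person 3rd person uh- → uhashshegvushi.
Attach voice passive ev- → evuhashshegvushi.
Attach number dual shush- → shushevuhashshegvushi.
Apply vowel harmony: shushevuhashshegvushi → shisheviheshshegvushi.
Nasal assimilation: no change.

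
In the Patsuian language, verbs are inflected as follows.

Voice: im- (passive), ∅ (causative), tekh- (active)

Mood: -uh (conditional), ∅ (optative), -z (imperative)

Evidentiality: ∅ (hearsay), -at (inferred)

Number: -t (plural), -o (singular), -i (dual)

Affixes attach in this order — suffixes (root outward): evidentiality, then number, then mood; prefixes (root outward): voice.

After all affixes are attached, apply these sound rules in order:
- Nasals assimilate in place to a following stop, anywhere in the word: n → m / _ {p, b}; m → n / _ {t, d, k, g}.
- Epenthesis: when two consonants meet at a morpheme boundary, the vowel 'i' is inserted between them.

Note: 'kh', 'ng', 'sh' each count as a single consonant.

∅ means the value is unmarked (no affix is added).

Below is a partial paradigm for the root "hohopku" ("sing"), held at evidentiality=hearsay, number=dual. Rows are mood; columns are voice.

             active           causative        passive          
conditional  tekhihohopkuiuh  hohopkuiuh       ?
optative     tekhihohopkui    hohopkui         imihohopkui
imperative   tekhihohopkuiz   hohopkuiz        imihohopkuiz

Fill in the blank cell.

evidentiality = hearsay: zero marking, form stays hohopku.
Attach number dual -i → hohopkui.
Attach mood conditional -uh → hohopkuiuh.
Attach voice passive im- → imhohopkuiuh.
Nasal assimilation: no change.
Apply epenthesis: imhohopkuiuh → imihohopkuiuh.

imihohopkuiuh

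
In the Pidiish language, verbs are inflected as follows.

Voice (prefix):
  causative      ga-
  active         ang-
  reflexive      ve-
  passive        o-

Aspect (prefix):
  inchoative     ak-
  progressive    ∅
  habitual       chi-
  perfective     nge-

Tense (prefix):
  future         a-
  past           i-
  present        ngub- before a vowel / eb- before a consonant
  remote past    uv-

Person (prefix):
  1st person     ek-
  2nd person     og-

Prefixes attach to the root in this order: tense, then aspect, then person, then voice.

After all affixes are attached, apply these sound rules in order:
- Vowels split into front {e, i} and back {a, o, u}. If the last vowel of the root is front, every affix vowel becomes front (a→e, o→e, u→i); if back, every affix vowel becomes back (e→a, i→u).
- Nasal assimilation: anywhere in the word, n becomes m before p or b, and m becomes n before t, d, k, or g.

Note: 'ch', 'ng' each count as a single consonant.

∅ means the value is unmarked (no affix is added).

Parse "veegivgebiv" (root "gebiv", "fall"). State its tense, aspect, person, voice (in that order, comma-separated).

remote past, progressive, 2nd person, reflexive

Segment: ve-og-uv-gebiv.
tense: uv- → remote past.
aspect: ∅ → progressive.
person: og- → 2nd person.
voice: ve- → reflexive.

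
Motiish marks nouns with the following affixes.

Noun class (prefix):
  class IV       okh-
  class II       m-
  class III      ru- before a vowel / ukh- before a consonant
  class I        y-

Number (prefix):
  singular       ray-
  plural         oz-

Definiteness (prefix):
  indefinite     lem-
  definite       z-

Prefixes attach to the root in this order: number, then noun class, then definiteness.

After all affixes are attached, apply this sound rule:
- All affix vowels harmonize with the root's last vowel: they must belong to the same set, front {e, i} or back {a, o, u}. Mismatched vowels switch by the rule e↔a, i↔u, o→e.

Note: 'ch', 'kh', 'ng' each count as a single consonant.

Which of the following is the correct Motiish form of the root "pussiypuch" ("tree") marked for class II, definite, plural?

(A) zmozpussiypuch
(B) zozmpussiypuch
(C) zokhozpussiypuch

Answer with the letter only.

A

Attach number plural oz- → ozpussiypuch.
Attach noun class class II m- → mozpussiypuch.
Attach definiteness definite z- → zmozpussiypuch.
Vowel harmony: no change.
So the correct form is zmozpussiypuch, option (A).
(B) zozmpussiypuch is wrong: it has the affixes in the wrong order.
(C) zokhozpussiypuch is wrong: it uses class IV instead of class II for noun class.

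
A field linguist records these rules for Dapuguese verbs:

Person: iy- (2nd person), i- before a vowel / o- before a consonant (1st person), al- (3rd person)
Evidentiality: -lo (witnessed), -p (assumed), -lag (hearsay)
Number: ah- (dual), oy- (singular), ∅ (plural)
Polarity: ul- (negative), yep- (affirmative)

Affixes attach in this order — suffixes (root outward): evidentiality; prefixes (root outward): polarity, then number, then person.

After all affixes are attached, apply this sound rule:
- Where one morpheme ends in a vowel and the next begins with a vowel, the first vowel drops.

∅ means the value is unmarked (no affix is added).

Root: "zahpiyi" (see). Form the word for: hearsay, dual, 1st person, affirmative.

ahyepzahpiyilag

Attach polarity affirmative yep- → yepzahpiyi.
Attach evidentiality hearsay -lag → yepzahpiyilag.
Attach number dual ah- → ahyepzahpiyilag.
Attach person 1st person i- (before vowel 'a') → iahyepzahpiyilag.
Apply vowel deletion: iahyepzahpiyilag → ahyepzahpiyilag.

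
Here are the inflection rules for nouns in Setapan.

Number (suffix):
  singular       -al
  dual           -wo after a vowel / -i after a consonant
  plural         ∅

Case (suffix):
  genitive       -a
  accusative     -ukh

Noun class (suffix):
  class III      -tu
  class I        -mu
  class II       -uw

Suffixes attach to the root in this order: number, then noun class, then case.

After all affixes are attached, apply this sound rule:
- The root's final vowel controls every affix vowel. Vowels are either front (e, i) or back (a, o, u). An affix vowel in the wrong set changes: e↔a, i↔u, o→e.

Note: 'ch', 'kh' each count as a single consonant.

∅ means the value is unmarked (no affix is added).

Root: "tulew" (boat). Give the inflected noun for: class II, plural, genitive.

number = plural: zero marking, form stays tulew.
Attach noun class class II -uw → tulewuw.
Attach case genitive -a → tulewuwa.
Apply vowel harmony: tulewuwa → tulewiwe.

tulewiwe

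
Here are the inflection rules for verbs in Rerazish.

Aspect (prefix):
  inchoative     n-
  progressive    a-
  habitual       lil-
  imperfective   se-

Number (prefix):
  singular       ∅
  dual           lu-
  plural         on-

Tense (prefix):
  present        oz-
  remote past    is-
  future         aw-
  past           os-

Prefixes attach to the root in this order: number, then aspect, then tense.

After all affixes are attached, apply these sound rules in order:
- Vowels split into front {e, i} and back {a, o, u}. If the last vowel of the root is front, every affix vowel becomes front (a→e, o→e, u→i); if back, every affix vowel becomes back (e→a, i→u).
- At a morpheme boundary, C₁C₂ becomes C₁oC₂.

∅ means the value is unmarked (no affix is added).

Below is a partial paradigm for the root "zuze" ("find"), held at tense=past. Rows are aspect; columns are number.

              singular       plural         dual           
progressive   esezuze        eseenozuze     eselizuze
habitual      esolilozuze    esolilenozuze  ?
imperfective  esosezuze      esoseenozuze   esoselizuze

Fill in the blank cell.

Attach number dual lu- → luzuze.
Attach aspect habitual lil- → lilluzuze.
Attach tense past os- → oslilluzuze.
Apply vowel harmony: oslilluzuze → eslillizuze.
Apply epenthesis: eslillizuze → esolilolizuze.

esolilolizuze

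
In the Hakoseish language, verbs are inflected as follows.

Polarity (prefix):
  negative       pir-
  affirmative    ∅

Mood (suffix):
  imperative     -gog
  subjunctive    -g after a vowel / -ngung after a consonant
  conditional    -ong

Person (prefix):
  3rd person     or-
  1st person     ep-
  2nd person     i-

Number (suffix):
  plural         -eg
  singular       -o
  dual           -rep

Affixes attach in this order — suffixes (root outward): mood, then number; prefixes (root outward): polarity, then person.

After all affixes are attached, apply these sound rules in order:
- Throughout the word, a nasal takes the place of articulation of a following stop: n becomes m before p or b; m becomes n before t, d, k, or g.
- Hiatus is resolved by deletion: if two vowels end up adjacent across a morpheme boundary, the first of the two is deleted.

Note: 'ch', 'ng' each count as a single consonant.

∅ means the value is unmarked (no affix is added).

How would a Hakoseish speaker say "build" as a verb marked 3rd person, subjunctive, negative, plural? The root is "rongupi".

orpirrongupigeg

Attach mood subjunctive -g (after vowel 'i') → rongupig.
Attach polarity negative pir- → pirrongupig.
Attach number plural -eg → pirrongupigeg.
Attach person 3rd person or- → orpirrongupigeg.
Nasal assimilation: no change.
Vowel deletion: no change.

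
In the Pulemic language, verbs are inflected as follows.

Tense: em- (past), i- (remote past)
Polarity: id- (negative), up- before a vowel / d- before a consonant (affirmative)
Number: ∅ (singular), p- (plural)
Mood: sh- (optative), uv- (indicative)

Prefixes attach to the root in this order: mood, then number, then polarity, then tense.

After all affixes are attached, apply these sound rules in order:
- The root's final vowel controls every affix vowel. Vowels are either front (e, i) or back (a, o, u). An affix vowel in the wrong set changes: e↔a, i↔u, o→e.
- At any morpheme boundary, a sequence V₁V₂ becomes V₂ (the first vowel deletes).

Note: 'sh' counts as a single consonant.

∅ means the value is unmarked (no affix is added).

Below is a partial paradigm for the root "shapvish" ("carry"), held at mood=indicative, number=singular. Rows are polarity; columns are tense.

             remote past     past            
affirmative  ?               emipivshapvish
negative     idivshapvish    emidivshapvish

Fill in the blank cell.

Attach mood indicative uv- → uvshapvish.
number = singular: zero marking, form stays uvshapvish.
Attach polarity affirmative up- (before vowel 'u') → upuvshapvish.
Attach tense remote past i- → iupuvshapvish.
Apply vowel harmony: iupuvshapvish → iipivshapvish.
Apply vowel deletion: iipivshapvish → ipivshapvish.

ipivshapvish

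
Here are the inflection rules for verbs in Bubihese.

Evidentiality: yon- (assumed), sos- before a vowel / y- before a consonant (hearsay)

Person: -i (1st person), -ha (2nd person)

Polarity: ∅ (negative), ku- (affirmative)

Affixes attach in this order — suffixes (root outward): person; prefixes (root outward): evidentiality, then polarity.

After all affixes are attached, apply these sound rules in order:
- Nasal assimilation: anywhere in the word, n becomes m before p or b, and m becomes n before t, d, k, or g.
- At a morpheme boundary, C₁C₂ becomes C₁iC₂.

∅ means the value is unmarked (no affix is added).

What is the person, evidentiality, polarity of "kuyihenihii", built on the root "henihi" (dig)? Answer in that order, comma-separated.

1st person, hearsay, affirmative

Segment: ku-y-henihi-i.
person: -i → 1st person.
evidentiality: sos/y- → hearsay.
polarity: ku- → affirmative.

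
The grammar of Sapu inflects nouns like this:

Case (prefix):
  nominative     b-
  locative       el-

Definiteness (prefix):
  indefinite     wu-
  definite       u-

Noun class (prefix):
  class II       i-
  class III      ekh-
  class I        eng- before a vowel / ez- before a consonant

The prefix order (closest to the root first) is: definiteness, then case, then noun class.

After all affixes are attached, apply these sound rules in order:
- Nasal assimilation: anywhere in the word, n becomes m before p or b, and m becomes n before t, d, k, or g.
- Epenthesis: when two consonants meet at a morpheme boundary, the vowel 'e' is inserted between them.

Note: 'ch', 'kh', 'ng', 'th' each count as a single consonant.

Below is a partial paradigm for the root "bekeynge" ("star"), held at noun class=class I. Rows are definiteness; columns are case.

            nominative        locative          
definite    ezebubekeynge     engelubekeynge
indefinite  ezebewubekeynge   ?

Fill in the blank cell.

Attach definiteness indefinite wu- → wubekeynge.
Attach case locative el- → elwubekeynge.
Attach noun class class I eng- (before vowel 'e') → engelwubekeynge.
Nasal assimilation: no change.
Apply epenthesis: engelwubekeynge → engelewubekeynge.

engelewubekeynge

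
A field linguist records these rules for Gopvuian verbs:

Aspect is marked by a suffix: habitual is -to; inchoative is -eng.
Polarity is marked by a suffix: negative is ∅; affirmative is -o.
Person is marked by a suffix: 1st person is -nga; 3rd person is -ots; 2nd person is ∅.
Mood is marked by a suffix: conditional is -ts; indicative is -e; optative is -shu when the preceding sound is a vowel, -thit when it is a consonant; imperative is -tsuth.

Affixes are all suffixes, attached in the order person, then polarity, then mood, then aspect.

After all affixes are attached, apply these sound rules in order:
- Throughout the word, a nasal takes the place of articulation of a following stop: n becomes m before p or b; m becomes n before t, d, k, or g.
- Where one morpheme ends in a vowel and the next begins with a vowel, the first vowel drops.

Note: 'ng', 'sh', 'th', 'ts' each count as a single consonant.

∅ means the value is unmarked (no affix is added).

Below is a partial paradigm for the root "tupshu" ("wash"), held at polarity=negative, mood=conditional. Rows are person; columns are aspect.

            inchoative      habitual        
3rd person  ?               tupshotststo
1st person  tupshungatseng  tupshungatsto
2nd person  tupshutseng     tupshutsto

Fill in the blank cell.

tupshotstseng

Attach person 3rd person -ots → tupshuots.
polarity = negative: zero marking, form stays tupshuots.
Attach mood conditional -ts → tupshuotsts.
Attach aspect inchoative -eng → tupshuotstseng.
Nasal assimilation: no change.
Apply vowel deletion: tupshuotstseng → tupshotstseng.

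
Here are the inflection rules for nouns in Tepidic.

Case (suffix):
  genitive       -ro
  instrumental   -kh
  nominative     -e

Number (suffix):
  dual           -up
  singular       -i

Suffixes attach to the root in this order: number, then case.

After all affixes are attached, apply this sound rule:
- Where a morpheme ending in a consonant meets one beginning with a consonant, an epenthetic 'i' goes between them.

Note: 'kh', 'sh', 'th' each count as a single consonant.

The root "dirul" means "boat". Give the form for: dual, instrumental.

dirulupikh

Attach number dual -up → dirulup.
Attach case instrumental -kh → dirulupkh.
Apply epenthesis: dirulupkh → dirulupikh.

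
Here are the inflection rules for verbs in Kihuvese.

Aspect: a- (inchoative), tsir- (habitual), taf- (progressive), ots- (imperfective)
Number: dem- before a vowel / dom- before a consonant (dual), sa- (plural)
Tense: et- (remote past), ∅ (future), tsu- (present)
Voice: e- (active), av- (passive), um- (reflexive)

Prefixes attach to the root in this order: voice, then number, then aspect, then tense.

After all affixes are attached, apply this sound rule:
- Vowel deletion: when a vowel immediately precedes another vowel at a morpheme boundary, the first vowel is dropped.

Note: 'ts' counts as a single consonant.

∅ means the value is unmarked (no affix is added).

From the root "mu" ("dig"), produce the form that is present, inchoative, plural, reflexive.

Attach voice reflexive um- → ummu.
Attach number plural sa- → saummu.
Attach aspect inchoative a- → asaummu.
Attach tense present tsu- → tsuasaummu.
Apply vowel deletion: tsuasaummu → tsasummu.

tsasummu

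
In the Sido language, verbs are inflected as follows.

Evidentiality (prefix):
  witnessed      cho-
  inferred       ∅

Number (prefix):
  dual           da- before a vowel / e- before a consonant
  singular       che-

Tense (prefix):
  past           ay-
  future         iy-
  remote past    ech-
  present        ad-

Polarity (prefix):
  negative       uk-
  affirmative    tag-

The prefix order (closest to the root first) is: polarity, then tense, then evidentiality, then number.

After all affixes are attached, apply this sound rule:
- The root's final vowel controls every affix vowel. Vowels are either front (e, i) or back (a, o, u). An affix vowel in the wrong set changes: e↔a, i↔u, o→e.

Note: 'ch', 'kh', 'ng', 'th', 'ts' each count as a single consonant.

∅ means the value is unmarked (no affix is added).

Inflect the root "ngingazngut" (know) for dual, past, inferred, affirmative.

Attach polarity affirmative tag- → tagngingazngut.
Attach tense past ay- → aytagngingazngut.
evidentiality = inferred: zero marking, form stays aytagngingazngut.
Attach number dual da- (before vowel 'a') → daaytagngingazngut.
Vowel harmony: no change.

daaytagngingazngut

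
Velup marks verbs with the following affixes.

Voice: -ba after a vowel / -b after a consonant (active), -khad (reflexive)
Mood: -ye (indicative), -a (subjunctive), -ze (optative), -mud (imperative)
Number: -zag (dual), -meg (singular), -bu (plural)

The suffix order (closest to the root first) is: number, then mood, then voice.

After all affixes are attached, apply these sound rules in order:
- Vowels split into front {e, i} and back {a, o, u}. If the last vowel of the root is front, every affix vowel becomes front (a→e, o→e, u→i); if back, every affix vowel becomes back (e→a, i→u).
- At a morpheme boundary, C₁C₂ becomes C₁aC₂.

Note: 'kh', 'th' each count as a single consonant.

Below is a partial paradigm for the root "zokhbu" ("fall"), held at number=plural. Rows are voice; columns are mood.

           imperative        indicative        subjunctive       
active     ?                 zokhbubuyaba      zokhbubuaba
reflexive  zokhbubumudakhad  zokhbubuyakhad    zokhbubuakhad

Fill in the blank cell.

zokhbubumudab

Attach number plural -bu → zokhbubu.
Attach mood imperative -mud → zokhbubumud.
Attach voice active -b (after consonant 'd') → zokhbubumudb.
Vowel harmony: no change.
Apply epenthesis: zokhbubumudb → zokhbubumudab.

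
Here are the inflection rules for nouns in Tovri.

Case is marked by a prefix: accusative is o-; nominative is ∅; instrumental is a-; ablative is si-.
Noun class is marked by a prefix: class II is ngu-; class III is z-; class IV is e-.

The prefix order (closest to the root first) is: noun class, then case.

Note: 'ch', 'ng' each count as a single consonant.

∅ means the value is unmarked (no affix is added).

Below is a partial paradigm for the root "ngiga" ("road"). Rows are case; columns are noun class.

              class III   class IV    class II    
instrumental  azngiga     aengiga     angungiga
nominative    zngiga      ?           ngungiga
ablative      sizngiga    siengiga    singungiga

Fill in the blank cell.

Attach noun class class IV e- → engiga.
case = nominative: zero marking, form stays engiga.

engiga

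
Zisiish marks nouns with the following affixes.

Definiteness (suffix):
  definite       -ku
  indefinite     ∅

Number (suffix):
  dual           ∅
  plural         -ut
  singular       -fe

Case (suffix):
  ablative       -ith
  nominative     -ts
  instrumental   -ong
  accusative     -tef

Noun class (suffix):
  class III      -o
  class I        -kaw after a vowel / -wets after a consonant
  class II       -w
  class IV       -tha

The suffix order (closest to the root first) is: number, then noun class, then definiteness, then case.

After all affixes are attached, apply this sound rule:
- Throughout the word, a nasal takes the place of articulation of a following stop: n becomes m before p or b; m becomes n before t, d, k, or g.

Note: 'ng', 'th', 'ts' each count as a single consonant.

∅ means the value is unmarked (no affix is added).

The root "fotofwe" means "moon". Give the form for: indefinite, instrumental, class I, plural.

Attach number plural -ut → fotofweut.
Attach noun class class I -wets (after consonant 't') → fotofweutwets.
definiteness = indefinite: zero marking, form stays fotofweutwets.
Attach case instrumental -ong → fotofweutwetsong.
Nasal assimilation: no change.

fotofweutwetsong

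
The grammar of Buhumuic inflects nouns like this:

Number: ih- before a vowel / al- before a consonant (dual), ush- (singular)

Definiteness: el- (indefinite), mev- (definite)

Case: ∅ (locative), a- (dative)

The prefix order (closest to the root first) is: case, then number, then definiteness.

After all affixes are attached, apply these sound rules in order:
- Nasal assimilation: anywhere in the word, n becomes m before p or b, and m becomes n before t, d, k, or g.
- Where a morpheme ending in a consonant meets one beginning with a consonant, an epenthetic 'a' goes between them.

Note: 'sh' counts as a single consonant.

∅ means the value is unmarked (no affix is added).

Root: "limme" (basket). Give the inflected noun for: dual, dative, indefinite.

elihalimme

Attach case dative a- → alimme.
Attach number dual ih- (before vowel 'a') → ihalimme.
Attach definiteness indefinite el- → elihalimme.
Nasal assimilation: no change.
Epenthesis: no change.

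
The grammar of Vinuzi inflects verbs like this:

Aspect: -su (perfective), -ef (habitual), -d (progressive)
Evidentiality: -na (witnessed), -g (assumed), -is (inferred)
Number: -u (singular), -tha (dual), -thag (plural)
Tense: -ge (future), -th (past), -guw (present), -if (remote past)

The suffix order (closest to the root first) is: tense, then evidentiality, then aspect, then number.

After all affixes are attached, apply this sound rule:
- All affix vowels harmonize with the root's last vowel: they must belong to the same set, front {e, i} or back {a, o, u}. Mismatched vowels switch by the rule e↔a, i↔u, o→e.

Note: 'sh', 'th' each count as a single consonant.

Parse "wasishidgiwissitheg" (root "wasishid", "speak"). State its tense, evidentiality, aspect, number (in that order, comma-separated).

present, inferred, perfective, plural

Segment: wasishid-guw-is-su-thag.
tense: -guw → present.
evidentiality: -is → inferred.
aspect: -su → perfective.
number: -thag → plural.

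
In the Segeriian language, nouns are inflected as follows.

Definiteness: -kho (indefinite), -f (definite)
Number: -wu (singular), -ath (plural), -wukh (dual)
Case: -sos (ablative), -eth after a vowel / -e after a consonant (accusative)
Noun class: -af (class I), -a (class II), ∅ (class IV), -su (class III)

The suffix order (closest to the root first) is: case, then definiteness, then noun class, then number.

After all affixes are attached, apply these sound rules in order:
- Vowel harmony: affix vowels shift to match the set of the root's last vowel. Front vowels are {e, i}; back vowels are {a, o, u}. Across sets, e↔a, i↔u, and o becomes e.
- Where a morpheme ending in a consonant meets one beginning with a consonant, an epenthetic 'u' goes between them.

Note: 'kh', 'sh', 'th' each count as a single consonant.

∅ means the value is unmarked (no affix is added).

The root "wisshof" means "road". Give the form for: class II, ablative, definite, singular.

Attach case ablative -sos → wisshofsos.
Attach definiteness definite -f → wisshofsosf.
Attach noun class class II -a → wisshofsosfa.
Attach number singular -wu → wisshofsosfawu.
Vowel harmony: no change.
Apply epenthesis: wisshofsosfawu → wisshofusosufawu.

wisshofusosufawu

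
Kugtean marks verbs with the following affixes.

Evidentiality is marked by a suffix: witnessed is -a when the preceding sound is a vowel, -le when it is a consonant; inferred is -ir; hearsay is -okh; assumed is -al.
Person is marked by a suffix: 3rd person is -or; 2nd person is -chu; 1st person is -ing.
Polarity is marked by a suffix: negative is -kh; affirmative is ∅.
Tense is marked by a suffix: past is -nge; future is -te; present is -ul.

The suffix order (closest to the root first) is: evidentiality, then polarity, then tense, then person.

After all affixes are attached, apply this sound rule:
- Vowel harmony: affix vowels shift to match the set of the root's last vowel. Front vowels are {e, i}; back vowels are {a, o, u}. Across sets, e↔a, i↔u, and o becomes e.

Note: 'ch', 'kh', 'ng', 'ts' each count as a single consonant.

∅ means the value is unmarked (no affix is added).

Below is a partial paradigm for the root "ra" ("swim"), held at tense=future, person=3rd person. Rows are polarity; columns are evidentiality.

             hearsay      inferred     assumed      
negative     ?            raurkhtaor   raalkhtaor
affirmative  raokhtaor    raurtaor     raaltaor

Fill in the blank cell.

Attach evidentiality hearsay -okh → raokh.
Attach polarity negative -kh → raokhkh.
Attach tense future -te → raokhkhte.
Attach person 3rd person -or → raokhkhteor.
Apply vowel harmony: raokhkhteor → raokhkhtaor.

raokhkhtaor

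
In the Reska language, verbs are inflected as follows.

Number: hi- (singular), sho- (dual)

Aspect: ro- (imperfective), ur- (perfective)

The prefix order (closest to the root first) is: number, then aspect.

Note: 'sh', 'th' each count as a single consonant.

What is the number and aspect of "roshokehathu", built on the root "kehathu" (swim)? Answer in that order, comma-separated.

dual, imperfective

Segment: ro-sho-kehathu.
number: sho- → dual.
aspect: ro- → imperfective.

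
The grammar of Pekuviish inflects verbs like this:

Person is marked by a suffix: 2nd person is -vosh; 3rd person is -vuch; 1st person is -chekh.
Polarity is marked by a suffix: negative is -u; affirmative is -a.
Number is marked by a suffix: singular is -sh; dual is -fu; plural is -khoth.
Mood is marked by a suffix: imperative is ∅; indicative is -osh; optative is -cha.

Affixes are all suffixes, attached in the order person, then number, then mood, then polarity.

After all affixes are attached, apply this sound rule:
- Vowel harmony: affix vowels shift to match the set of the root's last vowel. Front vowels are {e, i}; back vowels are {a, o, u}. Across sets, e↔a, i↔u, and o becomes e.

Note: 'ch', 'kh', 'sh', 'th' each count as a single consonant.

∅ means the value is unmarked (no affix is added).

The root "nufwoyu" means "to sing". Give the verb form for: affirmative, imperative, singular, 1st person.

Attach person 1st person -chekh → nufwoyuchekh.
Attach number singular -sh → nufwoyuchekhsh.
mood = imperative: zero marking, form stays nufwoyuchekhsh.
Attach polarity affirmative -a → nufwoyuchekhsha.
Apply vowel harmony: nufwoyuchekhsha → nufwoyuchakhsha.

nufwoyuchakhsha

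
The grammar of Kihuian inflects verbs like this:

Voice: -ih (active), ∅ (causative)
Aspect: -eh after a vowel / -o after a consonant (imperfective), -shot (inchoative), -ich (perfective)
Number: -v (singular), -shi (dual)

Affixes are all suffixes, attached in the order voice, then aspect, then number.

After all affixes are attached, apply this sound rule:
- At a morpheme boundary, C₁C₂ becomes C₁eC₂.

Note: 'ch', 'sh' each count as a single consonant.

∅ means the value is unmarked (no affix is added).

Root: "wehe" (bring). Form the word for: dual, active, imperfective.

weheihoshi

Attach voice active -ih → weheih.
Attach aspect imperfective -o (after consonant 'h') → weheiho.
Attach number dual -shi → weheihoshi.
Epenthesis: no change.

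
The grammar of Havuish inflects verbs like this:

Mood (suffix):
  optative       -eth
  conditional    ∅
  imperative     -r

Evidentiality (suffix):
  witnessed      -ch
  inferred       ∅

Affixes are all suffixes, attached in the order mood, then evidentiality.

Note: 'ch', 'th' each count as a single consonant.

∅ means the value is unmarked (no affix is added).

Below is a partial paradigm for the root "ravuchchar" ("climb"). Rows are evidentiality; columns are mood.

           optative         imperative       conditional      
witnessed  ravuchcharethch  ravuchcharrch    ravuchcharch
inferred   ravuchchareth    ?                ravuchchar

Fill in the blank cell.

ravuchcharr

Attach mood imperative -r → ravuchcharr.
evidentiality = inferred: zero marking, form stays ravuchcharr.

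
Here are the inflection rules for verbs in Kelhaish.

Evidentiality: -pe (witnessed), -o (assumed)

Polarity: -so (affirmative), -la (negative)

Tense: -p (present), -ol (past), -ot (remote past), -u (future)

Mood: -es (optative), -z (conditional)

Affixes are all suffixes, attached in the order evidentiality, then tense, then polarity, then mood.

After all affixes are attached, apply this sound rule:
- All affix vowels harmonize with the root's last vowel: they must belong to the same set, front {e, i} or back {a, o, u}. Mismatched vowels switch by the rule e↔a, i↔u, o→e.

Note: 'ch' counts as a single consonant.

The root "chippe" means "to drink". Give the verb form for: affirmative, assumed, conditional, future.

chippeeisez

Attach evidentiality assumed -o → chippeo.
Attach tense future -u → chippeou.
Attach polarity affirmative -so → chippeouso.
Attach mood conditional -z → chippeousoz.
Apply vowel harmony: chippeousoz → chippeeisez.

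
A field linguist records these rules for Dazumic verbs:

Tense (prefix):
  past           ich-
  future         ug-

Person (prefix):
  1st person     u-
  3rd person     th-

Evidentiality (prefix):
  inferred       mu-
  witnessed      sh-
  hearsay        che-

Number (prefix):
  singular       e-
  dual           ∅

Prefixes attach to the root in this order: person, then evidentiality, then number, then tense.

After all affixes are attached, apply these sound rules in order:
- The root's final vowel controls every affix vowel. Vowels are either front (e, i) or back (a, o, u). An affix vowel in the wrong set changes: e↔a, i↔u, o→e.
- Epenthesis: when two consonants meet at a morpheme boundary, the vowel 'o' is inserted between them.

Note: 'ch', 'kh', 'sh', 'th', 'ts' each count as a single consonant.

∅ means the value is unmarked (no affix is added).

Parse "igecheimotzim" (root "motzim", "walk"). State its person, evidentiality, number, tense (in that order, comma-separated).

1st person, hearsay, singular, future

Segment: ug-e-che-u-motzim.
person: u- → 1st person.
evidentiality: che- → hearsay.
number: e- → singular.
tense: ug- → future.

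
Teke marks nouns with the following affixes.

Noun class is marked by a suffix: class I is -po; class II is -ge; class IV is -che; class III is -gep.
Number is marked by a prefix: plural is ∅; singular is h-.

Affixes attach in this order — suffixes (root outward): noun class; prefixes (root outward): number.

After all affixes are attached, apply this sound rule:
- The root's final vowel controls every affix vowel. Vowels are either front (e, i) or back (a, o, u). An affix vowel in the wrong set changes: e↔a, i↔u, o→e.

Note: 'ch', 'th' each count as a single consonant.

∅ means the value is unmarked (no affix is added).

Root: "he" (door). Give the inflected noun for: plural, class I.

hepe

Attach noun class class I -po → hepo.
number = plural: zero marking, form stays hepo.
Apply vowel harmony: hepo → hepe.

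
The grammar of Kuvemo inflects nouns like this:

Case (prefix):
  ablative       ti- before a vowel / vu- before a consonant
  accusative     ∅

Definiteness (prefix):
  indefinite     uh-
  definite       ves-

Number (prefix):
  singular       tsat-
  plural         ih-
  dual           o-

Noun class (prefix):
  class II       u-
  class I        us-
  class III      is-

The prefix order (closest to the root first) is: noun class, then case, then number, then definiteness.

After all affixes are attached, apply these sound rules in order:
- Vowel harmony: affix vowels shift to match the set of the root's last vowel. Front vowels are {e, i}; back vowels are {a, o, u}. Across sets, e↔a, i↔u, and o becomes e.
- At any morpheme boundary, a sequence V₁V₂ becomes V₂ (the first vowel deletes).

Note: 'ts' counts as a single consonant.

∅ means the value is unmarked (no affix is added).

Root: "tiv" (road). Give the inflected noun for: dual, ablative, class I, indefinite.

Attach noun class class I us- → ustiv.
Attach case ablative ti- (before vowel 'u') → tiustiv.
Attach number dual o- → otiustiv.
Attach definiteness indefinite uh- → uhotiustiv.
Apply vowel harmony: uhotiustiv → ihetiistiv.
Apply vowel deletion: ihetiistiv → ihetistiv.

ihetistiv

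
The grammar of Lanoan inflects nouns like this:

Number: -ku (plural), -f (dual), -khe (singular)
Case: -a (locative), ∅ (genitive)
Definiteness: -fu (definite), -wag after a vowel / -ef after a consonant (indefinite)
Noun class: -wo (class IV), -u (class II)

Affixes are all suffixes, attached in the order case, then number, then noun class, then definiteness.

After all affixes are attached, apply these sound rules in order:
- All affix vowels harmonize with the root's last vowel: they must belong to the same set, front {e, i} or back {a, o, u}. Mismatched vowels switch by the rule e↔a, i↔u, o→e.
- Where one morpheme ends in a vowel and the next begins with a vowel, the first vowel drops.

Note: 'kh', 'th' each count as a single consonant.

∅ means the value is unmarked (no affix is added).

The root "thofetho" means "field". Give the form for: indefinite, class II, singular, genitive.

thofethokhuwag

case = genitive: zero marking, form stays thofetho.
Attach number singular -khe → thofethokhe.
Attach noun class class II -u → thofethokheu.
Attach definiteness indefinite -wag (after vowel 'u') → thofethokheuwag.
Apply vowel harmony: thofethokheuwag → thofethokhauwag.
Apply vowel deletion: thofethokhauwag → thofethokhuwag.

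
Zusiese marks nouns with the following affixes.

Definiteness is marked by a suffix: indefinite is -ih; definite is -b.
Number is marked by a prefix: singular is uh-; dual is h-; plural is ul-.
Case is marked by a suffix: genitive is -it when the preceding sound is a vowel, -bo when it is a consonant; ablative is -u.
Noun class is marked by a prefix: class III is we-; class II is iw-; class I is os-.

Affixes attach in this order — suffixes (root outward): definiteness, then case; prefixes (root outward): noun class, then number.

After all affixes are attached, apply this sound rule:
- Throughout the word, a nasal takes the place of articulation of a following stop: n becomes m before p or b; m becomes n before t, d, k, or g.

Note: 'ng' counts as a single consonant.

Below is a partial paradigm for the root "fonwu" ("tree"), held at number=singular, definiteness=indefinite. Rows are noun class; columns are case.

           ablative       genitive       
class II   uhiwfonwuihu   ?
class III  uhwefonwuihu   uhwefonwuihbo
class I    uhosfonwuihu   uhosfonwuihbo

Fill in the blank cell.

uhiwfonwuihbo

Attach noun class class II iw- → iwfonwu.
Attach number singular uh- → uhiwfonwu.
Attach definiteness indefinite -ih → uhiwfonwuih.
Attach case genitive -bo (after consonant 'h') → uhiwfonwuihbo.
Nasal assimilation: no change.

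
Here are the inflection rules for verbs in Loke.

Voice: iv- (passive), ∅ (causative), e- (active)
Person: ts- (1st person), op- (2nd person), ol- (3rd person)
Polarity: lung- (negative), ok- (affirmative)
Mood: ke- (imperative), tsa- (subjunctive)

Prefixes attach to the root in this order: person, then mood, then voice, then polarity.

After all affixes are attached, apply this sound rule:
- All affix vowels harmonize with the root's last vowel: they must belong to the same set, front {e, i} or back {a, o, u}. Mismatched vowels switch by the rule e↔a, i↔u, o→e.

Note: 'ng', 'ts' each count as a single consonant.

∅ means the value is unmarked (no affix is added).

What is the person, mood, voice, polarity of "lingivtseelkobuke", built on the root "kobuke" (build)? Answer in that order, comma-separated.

Segment: lung-iv-tsa-ol-kobuke.
person: ol- → 3rd person.
mood: tsa- → subjunctive.
voice: iv- → passive.
polarity: lung- → negative.

3rd person, subjunctive, passive, negative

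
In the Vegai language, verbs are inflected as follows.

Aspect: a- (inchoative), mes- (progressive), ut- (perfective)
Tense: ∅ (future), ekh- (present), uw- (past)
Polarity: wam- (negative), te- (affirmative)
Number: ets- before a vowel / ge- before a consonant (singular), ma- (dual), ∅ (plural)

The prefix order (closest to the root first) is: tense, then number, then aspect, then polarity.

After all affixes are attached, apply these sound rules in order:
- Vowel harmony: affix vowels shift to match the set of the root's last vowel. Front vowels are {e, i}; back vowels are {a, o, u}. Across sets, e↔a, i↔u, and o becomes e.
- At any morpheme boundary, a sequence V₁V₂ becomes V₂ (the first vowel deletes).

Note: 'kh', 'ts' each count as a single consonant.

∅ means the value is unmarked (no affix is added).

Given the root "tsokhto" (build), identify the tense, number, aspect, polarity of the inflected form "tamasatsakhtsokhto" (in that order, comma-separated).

present, singular, progressive, affirmative

Segment: te-mes-ets-ekh-tsokhto.
tense: ekh- → present.
number: ets/ge- → singular.
aspect: mes- → progressive.
polarity: te- → affirmative.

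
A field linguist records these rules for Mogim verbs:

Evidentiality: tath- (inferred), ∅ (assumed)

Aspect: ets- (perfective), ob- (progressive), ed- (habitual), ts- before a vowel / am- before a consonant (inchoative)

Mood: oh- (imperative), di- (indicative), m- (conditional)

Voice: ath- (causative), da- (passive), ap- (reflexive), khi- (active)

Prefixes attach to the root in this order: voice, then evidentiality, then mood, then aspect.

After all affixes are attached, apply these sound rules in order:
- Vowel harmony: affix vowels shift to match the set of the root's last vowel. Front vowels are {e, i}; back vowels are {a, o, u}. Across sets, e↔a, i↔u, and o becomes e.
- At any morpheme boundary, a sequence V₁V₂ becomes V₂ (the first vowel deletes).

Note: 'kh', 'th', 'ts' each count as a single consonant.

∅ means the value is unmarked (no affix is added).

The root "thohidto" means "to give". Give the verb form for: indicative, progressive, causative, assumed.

obdaththohidto

Attach voice causative ath- → aththohidto.
evidentiality = assumed: zero marking, form stays aththohidto.
Attach mood indicative di- → diaththohidto.
Attach aspect progressive ob- → obdiaththohidto.
Apply vowel harmony: obdiaththohidto → obduaththohidto.
Apply vowel deletion: obduaththohidto → obdaththohidto.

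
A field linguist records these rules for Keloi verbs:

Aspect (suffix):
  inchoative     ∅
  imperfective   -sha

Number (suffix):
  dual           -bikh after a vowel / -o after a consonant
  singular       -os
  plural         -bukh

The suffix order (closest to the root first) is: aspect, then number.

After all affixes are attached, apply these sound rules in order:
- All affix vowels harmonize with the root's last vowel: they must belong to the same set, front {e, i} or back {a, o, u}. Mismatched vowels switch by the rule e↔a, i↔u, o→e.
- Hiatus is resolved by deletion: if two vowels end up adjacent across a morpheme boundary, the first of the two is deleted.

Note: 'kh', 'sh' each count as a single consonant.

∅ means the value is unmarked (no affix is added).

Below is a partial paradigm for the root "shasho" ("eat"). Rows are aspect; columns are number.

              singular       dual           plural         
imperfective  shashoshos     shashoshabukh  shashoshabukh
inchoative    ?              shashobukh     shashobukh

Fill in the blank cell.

aspect = inchoative: zero marking, form stays shasho.
Attach number singular -os → shashoos.
Vowel harmony: no change.
Apply vowel deletion: shashoos → shashos.

shashos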